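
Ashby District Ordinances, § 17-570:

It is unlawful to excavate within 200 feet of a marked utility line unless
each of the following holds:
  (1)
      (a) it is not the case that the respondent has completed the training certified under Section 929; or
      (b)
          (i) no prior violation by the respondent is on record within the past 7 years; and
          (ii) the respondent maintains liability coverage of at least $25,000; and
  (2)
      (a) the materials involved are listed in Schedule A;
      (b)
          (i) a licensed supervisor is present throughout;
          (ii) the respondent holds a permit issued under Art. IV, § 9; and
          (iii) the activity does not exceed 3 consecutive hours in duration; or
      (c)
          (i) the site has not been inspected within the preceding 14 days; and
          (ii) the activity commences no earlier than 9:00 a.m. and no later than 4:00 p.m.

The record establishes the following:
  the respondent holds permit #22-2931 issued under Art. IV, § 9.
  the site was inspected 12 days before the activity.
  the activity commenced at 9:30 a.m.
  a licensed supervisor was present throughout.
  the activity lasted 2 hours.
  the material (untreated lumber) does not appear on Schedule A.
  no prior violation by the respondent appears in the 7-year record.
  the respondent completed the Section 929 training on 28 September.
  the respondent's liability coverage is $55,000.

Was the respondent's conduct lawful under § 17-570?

(a) not (training certified) — not met.
(i) no prior violation — holds.
(ii) coverage ≥ $25,000 — satisfied.
So (b) is satisfied (T AND T).
So (1) is satisfied (F OR T).
(a) Schedule A material — not met.
(i) supervisor present — met.
(ii) holds permit — satisfied.
(iii) ≤ 3 hrs duration — holds.
(b): T AND T AND T → true.
(i) not (site inspected) — not satisfied.
(ii) start within hours — holds.
(c): F AND T → false.
(2) = F OR T OR F = true.
Overall: T AND T → true.

Yes — lawful.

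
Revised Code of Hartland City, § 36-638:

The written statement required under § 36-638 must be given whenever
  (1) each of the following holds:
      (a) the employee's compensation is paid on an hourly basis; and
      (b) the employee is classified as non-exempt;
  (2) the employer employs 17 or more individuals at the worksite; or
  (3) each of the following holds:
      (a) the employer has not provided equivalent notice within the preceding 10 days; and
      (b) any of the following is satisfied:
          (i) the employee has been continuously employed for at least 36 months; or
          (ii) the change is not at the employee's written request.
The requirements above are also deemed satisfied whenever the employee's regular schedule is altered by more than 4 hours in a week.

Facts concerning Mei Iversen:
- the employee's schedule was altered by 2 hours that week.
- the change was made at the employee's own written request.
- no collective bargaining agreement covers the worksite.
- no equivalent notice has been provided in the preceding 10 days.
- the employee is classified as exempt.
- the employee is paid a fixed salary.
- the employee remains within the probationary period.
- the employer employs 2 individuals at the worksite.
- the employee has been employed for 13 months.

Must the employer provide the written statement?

No — not required.

(a) hourly-paid — fails.
(b) non-exempt — not met.
(1) = F AND F = false.
(2) ≥ 17 at site — fails.
(a) no recent notice — satisfied.
(i) tenure ≥ 36 mo. — not met.
(ii) not employee-requested — not met.
(b): F OR F → false.
(3) = T AND F = false.
Overall: F OR F OR F → false.
Exception (schedule shift > 4h) — not satisfied.
Result: main false OR exception false → false.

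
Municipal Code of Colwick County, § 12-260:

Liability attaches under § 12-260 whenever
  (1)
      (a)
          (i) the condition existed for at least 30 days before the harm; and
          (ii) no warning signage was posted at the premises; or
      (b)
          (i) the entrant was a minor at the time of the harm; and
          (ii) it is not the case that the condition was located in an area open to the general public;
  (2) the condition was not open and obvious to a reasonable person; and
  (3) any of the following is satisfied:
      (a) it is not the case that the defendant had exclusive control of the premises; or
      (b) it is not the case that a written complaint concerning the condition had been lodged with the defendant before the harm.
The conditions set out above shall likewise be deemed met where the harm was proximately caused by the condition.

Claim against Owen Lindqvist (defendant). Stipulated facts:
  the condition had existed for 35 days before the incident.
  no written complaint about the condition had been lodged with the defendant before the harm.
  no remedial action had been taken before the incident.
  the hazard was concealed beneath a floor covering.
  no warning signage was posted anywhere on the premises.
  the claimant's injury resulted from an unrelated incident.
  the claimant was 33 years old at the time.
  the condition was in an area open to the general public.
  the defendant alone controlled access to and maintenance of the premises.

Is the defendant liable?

(i) condition ≥30 days old — met.
(ii) no signage posted — holds.
So (a) is satisfied (T AND T).
(i) entrant a minor — not met.
(ii) not (public area) — not met.
(b) = F AND F = false.
So (1) is satisfied (T OR F).
(2) not open/obvious — holds.
(a) not (exclusive control) — not met.
(b) not (complaint lodged) — met.
(3) = F OR T = true.
Overall: T AND T AND T → true.
Exception (proximate cause) — not satisfied.
Result: main true OR exception false → true.

Yes — liable.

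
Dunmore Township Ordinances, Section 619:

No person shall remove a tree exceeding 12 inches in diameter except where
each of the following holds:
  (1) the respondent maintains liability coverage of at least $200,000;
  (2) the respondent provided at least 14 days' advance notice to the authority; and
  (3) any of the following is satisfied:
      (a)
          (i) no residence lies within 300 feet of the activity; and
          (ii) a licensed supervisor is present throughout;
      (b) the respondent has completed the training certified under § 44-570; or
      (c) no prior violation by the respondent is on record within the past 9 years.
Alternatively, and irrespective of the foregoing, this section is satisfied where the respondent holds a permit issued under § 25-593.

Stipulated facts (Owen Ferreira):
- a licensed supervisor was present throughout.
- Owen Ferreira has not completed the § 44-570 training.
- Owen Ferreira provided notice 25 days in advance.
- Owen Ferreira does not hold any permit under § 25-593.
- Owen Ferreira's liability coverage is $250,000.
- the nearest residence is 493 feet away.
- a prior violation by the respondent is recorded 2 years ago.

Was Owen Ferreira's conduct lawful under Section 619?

Yes — lawful.

(1) coverage ≥ $200,000 — met.
(2) ≥14 days' notice — met.
(i) no residence in 300 ft — holds.
(ii) supervisor present — satisfied.
(a): T AND T → true.
(b) training certified — not met.
(c) no prior violation — fails.
(3): T OR F OR F → true.
So Overall is satisfied (T AND T AND T).
Exception (holds permit) — not satisfied.
Result: main true OR exception false → true.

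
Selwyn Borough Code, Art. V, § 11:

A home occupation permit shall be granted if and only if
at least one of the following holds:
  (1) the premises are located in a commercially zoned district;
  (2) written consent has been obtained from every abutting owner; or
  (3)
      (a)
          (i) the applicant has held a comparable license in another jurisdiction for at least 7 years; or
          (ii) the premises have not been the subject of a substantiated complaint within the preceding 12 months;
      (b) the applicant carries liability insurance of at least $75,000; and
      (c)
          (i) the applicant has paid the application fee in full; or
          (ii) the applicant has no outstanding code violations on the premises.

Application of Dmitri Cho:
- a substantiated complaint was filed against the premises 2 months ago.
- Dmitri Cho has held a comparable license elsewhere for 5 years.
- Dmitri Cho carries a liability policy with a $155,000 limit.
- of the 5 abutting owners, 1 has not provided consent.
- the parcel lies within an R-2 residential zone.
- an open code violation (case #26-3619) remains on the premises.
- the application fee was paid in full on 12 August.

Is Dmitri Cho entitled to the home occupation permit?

No — denied.

(1) commercially zoned — not met.
(2) all abutters consent — not satisfied.
(i) prior license ≥ 7 yr — not satisfied.
(ii) no complaint in 12 mo. — not satisfied.
So (a) is not satisfied (F OR F).
(b) insurance ≥ $75,000 — holds.
(i) fee paid — satisfied.
(ii) no code violations — fails.
(c): T OR F → true.
(3) = F AND T AND T = false.
Overall: F OR F OR F → false.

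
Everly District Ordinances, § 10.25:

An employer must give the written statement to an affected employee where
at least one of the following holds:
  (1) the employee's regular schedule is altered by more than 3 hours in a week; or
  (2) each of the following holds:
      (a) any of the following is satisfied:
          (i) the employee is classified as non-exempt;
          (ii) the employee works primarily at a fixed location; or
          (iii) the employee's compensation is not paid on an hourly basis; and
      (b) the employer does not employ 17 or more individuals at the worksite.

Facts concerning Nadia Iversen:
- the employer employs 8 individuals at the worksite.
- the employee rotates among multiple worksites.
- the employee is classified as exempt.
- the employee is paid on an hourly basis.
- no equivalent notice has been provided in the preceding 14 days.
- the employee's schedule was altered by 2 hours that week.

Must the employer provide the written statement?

No — not required.

(1) schedule shift > 3h — not met.
(i) non-exempt — not met.
(ii) fixed location — fails.
(iii) not (hourly-paid) — not met.
So (a) is not satisfied (F OR F OR F).
(b) not (≥ 17 at site) — met.
So (2) is not satisfied (F AND T).
So Overall is not satisfied (F OR F).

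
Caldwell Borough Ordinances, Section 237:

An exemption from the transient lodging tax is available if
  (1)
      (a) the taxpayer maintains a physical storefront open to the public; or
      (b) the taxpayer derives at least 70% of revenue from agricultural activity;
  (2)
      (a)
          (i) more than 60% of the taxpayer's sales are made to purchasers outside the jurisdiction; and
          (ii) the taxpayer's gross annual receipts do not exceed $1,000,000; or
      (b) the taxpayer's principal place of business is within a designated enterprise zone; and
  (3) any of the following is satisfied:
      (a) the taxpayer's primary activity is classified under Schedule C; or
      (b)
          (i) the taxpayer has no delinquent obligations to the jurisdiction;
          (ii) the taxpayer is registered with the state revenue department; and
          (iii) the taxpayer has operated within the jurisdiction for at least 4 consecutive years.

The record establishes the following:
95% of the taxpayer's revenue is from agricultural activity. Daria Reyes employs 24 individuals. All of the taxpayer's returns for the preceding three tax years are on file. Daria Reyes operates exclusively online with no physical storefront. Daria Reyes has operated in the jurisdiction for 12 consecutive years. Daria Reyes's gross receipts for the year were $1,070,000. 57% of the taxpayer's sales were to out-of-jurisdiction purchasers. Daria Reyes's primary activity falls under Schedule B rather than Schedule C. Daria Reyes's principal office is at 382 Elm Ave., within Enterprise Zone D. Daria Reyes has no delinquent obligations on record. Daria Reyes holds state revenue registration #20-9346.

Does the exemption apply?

Yes — exempt.

(a) has storefront — fails.
(b) ≥70% agricultural — holds.
So (1) is satisfied (F OR T).
(i) >60% out-of-jur. sales — fails.
(ii) receipts ≤ $1,000,000 — fails.
(a): F AND F → false.
(b) in enterprise zone — holds.
(2): F OR T → true.
(a) Schedule C activity — not satisfied.
(i) no delinquency — met.
(ii) state-registered — satisfied.
(iii) ≥ 4 yrs in jurisdiction — holds.
So (b) is satisfied (T AND T AND T).
(3): F OR T → true.
Overall = T AND T AND T = true.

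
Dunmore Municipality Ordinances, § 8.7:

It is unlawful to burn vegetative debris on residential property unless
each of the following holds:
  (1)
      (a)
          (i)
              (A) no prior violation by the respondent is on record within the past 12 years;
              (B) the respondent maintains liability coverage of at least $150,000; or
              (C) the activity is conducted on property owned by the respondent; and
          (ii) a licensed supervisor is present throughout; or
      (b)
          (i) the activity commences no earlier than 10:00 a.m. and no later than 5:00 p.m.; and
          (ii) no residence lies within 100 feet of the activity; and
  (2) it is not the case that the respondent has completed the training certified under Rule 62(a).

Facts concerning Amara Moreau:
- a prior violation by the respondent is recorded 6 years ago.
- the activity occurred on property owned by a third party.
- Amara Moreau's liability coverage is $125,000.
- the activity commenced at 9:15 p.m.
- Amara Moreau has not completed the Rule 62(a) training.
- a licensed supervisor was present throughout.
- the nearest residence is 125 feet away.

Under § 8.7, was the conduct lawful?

(A) no prior violation — fails.
(B) coverage ≥ $150,000 — fails.
(C) own property — not met.
So (i) is not satisfied (F OR F OR F).
(ii) supervisor present — met.
(a) = F AND T = false.
(i) start within hours — not satisfied.
(ii) no residence in 100 ft — holds.
So (b) is not satisfied (F AND T).
(1) = F OR F = false.
(2) not (training certified) — holds.
So Overall is not satisfied (F AND T).

No — unlawful.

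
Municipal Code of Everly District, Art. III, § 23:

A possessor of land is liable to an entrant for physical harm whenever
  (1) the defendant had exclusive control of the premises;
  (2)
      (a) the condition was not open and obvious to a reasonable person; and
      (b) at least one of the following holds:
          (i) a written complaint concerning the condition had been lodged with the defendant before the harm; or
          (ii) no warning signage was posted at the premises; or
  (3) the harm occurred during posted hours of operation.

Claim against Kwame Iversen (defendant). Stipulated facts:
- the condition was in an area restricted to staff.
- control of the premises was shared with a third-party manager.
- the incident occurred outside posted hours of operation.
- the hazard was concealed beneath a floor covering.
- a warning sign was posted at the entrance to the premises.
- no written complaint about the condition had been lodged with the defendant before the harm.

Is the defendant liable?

No — not liable.

(1) exclusive control — not satisfied.
(a) not open/obvious — holds.
(i) complaint lodged — not satisfied.
(ii) no signage posted — not satisfied.
(b) = F OR F = false.
(2) = T AND F = false.
(3) during posted hours — fails.
So Overall is not satisfied (F OR F OR F).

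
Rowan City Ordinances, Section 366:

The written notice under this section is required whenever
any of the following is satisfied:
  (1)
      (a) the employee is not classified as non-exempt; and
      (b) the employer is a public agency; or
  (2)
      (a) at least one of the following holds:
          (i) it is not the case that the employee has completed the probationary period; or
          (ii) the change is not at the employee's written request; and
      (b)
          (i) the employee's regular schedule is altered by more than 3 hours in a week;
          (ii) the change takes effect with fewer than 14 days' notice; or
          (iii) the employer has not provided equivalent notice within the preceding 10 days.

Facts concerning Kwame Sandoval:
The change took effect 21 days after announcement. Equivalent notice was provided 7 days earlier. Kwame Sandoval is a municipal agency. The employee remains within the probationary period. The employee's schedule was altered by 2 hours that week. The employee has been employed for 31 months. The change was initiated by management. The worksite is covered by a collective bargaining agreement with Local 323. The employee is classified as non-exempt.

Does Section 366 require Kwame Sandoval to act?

(a) not (non-exempt) — not met.
(b) public agency — met.
(1) = F AND T = false.
(i) not (past probation) — satisfied.
(ii) not employee-requested — satisfied.
(a) = T OR T = true.
(i) schedule shift > 3h — fails.
(ii) < 14 days' notice — not met.
(iii) no recent notice — not met.
(b) = F OR F OR F = false.
So (2) is not satisfied (T AND F).
Overall: F OR F → false.

No — not required.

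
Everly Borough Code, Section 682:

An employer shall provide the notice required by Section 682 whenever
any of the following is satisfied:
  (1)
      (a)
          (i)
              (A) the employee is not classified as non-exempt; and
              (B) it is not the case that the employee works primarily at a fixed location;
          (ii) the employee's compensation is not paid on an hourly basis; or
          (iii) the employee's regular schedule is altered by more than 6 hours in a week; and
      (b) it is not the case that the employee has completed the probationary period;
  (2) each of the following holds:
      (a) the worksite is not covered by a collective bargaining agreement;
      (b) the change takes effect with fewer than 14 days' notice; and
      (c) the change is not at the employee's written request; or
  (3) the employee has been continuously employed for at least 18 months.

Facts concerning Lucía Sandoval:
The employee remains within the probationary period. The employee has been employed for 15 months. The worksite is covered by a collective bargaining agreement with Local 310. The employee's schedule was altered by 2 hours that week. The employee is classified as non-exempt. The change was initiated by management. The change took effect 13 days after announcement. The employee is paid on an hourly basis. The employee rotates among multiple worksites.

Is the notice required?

No — not required.

(A) not (non-exempt) — not satisfied.
(B) not (fixed location) — satisfied.
(i) = F AND T = false.
(ii) not (hourly-paid) — not met.
(iii) schedule shift > 6h — fails.
(a): F OR F OR F → false.
(b) not (past probation) — satisfied.
(1) = F AND T = false.
(a) no CBA — not satisfied.
(b) < 14 days' notice — met.
(c) not employee-requested — satisfied.
So (2) is not satisfied (F AND T AND T).
(3) tenure ≥ 18 mo. — not satisfied.
Overall = F OR F OR F = false.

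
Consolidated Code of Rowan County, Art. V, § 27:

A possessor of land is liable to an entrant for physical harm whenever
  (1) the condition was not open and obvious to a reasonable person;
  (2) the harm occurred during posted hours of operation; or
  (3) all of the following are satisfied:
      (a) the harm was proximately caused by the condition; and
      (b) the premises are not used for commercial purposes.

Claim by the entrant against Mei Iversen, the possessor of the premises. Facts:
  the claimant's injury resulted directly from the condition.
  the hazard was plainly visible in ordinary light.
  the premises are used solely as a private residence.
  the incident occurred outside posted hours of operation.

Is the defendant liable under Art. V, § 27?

(1) not open/obvious — not satisfied.
(2) during posted hours — not met.
(a) proximate cause — holds.
(b) not (commercial use) — holds.
So (3) is satisfied (T AND T).
Overall: F OR F OR T → true.

Yes — liable.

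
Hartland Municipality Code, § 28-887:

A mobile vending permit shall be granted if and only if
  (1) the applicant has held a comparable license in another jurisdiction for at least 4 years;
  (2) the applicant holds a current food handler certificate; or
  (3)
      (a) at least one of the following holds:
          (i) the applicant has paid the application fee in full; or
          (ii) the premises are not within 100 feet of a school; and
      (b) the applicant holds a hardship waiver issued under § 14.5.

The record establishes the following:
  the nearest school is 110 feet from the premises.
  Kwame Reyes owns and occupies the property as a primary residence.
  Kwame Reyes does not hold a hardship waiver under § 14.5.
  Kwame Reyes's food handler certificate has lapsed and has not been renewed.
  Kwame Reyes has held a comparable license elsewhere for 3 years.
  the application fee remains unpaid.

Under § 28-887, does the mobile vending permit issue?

No — denied.

(1) prior license ≥ 4 yr — not satisfied.
(2) food handler cert. — fails.
(i) fee paid — fails.
(ii) ≥100 ft from school — holds.
(a) = F OR T = true.
(b) hardship waiver — not satisfied.
(3): T AND F → false.
So Overall is not satisfied (F OR F OR F).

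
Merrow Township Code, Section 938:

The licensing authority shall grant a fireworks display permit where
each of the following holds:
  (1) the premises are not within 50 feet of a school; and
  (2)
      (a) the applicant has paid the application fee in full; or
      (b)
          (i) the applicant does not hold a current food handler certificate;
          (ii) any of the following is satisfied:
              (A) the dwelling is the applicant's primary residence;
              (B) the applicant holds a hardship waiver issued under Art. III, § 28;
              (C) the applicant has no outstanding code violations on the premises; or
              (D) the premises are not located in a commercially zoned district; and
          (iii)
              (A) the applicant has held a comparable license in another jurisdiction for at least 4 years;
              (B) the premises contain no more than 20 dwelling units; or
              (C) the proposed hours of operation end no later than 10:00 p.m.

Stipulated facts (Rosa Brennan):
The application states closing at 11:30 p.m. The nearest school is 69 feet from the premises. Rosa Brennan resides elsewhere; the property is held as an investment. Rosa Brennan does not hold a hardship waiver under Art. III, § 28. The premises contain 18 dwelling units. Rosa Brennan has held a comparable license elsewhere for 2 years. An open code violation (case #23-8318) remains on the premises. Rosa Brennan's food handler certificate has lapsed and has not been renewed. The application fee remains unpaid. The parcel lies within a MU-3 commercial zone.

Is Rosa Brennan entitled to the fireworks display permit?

(1) ≥50 ft from school — met.
(a) fee paid — not satisfied.
(i) not (food handler cert.) — met.
(A) primary residence — not satisfied.
(B) hardship waiver — not met.
(C) no code violations — fails.
(D) not (commercially zoned) — fails.
(ii): F OR F OR F OR F → false.
(A) prior license ≥ 4 yr — fails.
(B) ≤ 20 units — holds.
(C) closes by 10 p.m. — not satisfied.
So (iii) is satisfied (F OR T OR F).
So (b) is not satisfied (T AND F AND T).
(2): F OR F → false.
Overall = T AND F = false.

No — denied.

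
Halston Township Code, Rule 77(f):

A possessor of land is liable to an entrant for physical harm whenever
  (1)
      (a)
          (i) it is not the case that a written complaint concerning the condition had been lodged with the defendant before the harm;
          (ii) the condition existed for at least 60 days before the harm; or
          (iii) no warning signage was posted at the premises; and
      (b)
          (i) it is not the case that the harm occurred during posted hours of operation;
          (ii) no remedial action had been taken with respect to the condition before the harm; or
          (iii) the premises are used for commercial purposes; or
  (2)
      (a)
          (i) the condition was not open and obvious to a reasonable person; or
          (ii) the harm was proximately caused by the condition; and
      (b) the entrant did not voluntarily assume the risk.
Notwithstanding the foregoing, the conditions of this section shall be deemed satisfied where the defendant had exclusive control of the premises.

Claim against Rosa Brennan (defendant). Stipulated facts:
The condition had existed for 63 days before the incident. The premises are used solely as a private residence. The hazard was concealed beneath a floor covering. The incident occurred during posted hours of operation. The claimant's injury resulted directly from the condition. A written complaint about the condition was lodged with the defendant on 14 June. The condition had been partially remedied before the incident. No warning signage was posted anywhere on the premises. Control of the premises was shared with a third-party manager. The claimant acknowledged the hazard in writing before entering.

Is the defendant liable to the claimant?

No — not liable.

(i) not (complaint lodged) — not satisfied.
(ii) condition ≥60 days old — met.
(iii) no signage posted — met.
So (a) is satisfied (F OR T OR T).
(i) not (during posted hours) — not satisfied.
(ii) no remedial action — fails.
(iii) commercial use — not satisfied.
So (b) is not satisfied (F OR F OR F).
So (1) is not satisfied (T AND F).
(i) not open/obvious — holds.
(ii) proximate cause — met.
(a): T OR T → true.
(b) no assumed risk — not satisfied.
(2) = T AND F = false.
So Overall is not satisfied (F OR F).
Exception (exclusive control) — not satisfied.
Result: main false OR exception false → false.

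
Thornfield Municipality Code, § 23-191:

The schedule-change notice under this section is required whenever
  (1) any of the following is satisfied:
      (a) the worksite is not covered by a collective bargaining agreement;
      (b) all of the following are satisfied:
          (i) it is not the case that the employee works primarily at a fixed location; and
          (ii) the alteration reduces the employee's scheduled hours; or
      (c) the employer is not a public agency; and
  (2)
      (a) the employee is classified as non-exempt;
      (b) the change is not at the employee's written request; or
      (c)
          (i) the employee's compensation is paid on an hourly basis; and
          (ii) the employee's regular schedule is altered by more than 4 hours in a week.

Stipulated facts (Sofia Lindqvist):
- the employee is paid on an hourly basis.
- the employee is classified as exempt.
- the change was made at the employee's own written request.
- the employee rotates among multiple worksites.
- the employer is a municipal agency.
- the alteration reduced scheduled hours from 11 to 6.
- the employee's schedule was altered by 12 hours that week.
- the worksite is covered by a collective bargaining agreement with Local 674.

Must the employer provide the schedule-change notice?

(a) no CBA — fails.
(i) not (fixed location) — satisfied.
(ii) hours reduced — met.
(b) = T AND T = true.
(c) not (public agency) — fails.
(1) = F OR T OR F = true.
(a) non-exempt — not satisfied.
(b) not employee-requested — not satisfied.
(i) hourly-paid — holds.
(ii) schedule shift > 4h — met.
(c) = T AND T = true.
(2): F OR F OR T → true.
Overall: T AND T → true.

Yes — required.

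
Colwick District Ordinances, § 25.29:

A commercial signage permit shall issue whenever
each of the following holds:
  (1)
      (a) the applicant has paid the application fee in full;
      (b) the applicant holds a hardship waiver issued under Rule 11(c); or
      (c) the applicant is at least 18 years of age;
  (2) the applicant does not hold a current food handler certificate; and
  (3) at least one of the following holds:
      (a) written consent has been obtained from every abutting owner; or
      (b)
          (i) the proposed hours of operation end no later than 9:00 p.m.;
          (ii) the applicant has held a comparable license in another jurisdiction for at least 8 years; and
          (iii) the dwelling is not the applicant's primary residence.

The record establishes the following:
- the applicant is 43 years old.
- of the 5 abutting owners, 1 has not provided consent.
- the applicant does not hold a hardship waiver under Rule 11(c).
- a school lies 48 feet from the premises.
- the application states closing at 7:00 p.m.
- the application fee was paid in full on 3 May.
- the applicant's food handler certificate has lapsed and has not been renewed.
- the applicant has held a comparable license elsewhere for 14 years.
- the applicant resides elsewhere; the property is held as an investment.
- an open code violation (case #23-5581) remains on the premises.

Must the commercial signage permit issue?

Yes — granted.

(a) fee paid — holds.
(b) hardship waiver — not satisfied.
(c) age ≥ 18 — satisfied.
(1): T OR F OR T → true.
(2) not (food handler cert.) — holds.
(a) all abutters consent — not satisfied.
(i) closes by 9 p.m. — met.
(ii) prior license ≥ 8 yr — satisfied.
(iii) not (primary residence) — met.
So (b) is satisfied (T AND T AND T).
So (3) is satisfied (F OR T).
Overall: T AND T AND T → true.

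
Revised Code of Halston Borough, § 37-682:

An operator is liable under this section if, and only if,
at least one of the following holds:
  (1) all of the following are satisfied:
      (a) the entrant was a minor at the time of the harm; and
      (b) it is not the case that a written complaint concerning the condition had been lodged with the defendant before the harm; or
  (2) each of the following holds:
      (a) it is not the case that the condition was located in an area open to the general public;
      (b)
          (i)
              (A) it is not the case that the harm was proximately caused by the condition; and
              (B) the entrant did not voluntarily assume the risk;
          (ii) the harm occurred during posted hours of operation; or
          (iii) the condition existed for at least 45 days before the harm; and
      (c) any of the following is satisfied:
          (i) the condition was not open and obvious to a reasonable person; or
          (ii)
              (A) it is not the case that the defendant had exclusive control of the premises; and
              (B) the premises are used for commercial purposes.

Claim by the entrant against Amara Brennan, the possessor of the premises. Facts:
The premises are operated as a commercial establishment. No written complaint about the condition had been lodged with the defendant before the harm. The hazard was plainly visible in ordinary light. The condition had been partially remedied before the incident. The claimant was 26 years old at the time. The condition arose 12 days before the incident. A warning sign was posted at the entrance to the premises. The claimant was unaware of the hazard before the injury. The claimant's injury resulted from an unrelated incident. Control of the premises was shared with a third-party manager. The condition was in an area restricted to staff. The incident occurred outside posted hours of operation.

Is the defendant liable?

(a) entrant a minor — fails.
(b) not (complaint lodged) — met.
So (1) is not satisfied (F AND T).
(a) not (public area) — holds.
(A) not (proximate cause) — holds.
(B) no assumed risk — met.
(i) = T AND T = true.
(ii) during posted hours — not met.
(iii) condition ≥45 days old — not met.
(b) = T OR F OR F = true.
(i) not open/obvious — fails.
(A) not (exclusive control) — satisfied.
(B) commercial use — satisfied.
So (ii) is satisfied (T AND T).
(c): F OR T → true.
(2) = T AND T AND T = true.
Overall = F OR T = true.

Yes — liable.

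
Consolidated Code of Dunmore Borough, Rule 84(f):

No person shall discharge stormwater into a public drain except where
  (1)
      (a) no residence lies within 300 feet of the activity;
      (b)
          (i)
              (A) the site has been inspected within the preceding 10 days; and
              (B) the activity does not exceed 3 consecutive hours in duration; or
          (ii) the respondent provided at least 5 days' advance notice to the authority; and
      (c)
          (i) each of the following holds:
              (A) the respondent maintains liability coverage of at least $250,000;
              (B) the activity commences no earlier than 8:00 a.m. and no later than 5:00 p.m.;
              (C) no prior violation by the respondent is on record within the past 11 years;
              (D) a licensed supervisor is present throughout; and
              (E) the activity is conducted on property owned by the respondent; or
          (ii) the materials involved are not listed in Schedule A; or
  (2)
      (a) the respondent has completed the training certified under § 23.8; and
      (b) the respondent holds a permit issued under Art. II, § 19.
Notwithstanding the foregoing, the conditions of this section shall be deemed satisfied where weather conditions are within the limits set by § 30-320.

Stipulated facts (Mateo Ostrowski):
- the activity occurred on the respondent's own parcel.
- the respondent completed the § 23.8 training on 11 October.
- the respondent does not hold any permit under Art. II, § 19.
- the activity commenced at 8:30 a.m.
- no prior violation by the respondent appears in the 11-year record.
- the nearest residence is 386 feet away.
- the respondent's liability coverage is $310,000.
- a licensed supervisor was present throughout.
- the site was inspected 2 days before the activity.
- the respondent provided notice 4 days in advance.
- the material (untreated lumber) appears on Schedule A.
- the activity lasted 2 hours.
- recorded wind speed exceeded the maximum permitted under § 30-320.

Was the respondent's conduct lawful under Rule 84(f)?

(a) no residence in 300 ft — holds.
(A) site inspected — holds.
(B) ≤ 3 hrs duration — satisfied.
So (i) is satisfied (T AND T).
(ii) ≥5 days' notice — not satisfied.
(b) = T OR F = true.
(A) coverage ≥ $250,000 — satisfied.
(B) start within hours — met.
(C) no prior violation — holds.
(D) supervisor present — holds.
(E) own property — holds.
(i) = T AND T AND T AND T AND T = true.
(ii) not (Schedule A material) — not met.
So (c) is satisfied (T OR F).
(1) = T AND T AND T = true.
(a) training certified — satisfied.
(b) holds permit — not met.
(2) = T AND F = false.
Overall = T OR F = true.
Exception (weather ok) — not satisfied.
Result: main true OR exception false → true.

Yes — lawful.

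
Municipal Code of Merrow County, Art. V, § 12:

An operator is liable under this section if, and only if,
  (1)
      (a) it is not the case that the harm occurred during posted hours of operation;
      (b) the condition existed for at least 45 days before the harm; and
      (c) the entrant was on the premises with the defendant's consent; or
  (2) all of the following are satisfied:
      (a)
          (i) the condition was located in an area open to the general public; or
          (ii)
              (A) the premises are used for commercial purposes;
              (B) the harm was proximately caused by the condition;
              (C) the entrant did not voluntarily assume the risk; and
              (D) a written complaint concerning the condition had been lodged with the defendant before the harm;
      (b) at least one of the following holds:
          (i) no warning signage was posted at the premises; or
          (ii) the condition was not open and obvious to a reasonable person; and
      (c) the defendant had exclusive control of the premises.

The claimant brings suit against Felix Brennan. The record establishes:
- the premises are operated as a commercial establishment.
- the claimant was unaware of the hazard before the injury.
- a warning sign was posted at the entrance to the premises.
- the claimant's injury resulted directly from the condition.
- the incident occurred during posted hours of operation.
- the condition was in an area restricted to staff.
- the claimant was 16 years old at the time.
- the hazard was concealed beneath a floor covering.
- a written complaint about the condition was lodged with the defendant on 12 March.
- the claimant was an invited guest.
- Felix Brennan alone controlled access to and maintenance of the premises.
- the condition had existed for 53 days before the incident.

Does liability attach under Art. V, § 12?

Yes — liable.

(a) not (during posted hours) — fails.
(b) condition ≥45 days old — met.
(c) consent to enter — satisfied.
(1): F AND T AND T → false.
(i) public area — not satisfied.
(A) commercial use — met.
(B) proximate cause — met.
(C) no assumed risk — holds.
(D) complaint lodged — satisfied.
So (ii) is satisfied (T AND T AND T AND T).
So (a) is satisfied (F OR T).
(i) no signage posted — fails.
(ii) not open/obvious — met.
(b): F OR T → true.
(c) exclusive control — holds.
(2) = T AND T AND T = true.
Overall: F OR T → true.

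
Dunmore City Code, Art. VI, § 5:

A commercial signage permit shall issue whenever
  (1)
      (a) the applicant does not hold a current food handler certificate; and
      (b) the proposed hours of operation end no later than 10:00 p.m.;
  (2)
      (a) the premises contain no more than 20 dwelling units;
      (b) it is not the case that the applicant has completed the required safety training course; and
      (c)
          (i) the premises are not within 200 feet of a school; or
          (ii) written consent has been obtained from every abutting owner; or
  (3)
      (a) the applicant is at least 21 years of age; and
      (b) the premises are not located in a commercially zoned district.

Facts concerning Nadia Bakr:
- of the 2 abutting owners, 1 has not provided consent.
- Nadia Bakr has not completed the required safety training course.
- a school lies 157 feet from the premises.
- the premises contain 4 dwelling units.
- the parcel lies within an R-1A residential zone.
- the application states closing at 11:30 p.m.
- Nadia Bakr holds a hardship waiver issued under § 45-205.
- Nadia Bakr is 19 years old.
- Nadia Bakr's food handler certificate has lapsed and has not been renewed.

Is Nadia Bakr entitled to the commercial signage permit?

No — denied.

(a) not (food handler cert.) — holds.
(b) closes by 10 p.m. — not satisfied.
(1): T AND F → false.
(a) ≤ 20 units — satisfied.
(b) not (safety training) — satisfied.
(i) ≥200 ft from school — fails.
(ii) all abutters consent — fails.
So (c) is not satisfied (F OR F).
So (2) is not satisfied (T AND T AND F).
(a) age ≥ 21 — not satisfied.
(b) not (commercially zoned) — satisfied.
So (3) is not satisfied (F AND T).
Overall = F OR F OR F = false.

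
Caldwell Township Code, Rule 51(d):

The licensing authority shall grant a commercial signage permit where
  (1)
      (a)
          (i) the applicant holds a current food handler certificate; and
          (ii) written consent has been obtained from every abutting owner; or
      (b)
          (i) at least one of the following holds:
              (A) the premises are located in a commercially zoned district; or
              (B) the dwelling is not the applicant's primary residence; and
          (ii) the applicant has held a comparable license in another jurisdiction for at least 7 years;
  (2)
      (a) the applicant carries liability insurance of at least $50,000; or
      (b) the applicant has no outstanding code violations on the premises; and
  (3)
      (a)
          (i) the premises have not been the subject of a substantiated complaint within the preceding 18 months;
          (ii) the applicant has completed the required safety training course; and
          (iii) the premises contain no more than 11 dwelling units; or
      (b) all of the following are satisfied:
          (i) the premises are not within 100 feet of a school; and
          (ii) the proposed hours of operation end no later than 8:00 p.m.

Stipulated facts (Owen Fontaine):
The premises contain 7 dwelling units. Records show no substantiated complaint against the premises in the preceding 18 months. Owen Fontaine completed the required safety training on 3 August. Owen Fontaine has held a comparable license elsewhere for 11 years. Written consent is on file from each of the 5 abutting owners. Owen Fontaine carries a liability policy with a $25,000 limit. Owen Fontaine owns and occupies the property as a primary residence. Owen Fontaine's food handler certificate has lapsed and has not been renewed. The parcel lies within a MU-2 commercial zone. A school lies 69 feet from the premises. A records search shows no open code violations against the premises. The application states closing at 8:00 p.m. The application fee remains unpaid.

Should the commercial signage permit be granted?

Yes — granted.

(i) food handler cert. — fails.
(ii) all abutters consent — met.
So (a) is not satisfied (F AND T).
(A) commercially zoned — met.
(B) not (primary residence) — not satisfied.
(i): T OR F → true.
(ii) prior license ≥ 7 yr — satisfied.
(b): T AND T → true.
(1) = F OR T = true.
(a) insurance ≥ $50,000 — fails.
(b) no code violations — met.
(2) = F OR T = true.
(i) no complaint in 18 mo. — holds.
(ii) safety training — satisfied.
(iii) ≤ 11 units — holds.
(a) = T AND T AND T = true.
(i) ≥100 ft from school — fails.
(ii) closes by 8 p.m. — met.
(b) = F AND T = false.
(3) = T OR F = true.
Overall: T AND T AND T → true.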